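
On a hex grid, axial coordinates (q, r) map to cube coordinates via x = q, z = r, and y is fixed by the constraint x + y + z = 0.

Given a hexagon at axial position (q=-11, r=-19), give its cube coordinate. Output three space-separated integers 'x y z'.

Answer: -11 30 -19

Derivation:
x = q = -11
z = r = -19
y = -x - z = -(-11) - (-19) = 30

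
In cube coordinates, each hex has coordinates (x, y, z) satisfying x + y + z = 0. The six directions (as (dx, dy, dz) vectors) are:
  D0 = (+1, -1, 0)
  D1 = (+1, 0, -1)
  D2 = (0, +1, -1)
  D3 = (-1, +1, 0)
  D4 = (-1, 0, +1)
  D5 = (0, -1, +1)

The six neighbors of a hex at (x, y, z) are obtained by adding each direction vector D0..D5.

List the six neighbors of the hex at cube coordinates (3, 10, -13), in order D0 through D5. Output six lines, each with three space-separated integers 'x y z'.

Answer: 4 9 -13
4 10 -14
3 11 -14
2 11 -13
2 10 -12
3 9 -12

Derivation:
Center: (3, 10, -13). Add each direction:
  D0: (3, 10, -13) + (1, -1, 0) = (4, 9, -13)
  D1: (3, 10, -13) + (1, 0, -1) = (4, 10, -14)
  D2: (3, 10, -13) + (0, 1, -1) = (3, 11, -14)
  D3: (3, 10, -13) + (-1, 1, 0) = (2, 11, -13)
  D4: (3, 10, -13) + (-1, 0, 1) = (2, 10, -12)
  D5: (3, 10, -13) + (0, -1, 1) = (3, 9, -12)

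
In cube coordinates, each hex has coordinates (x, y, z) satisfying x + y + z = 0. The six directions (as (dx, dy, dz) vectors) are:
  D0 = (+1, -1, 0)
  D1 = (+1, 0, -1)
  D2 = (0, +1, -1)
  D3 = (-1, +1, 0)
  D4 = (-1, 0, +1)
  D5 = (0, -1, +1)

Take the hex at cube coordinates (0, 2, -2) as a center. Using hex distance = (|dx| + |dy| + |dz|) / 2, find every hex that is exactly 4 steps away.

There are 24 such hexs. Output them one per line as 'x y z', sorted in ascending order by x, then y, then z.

Answer: -4 2 2
-4 3 1
-4 4 0
-4 5 -1
-4 6 -2
-3 1 2
-3 6 -3
-2 0 2
-2 6 -4
-1 -1 2
-1 6 -5
0 -2 2
0 6 -6
1 -2 1
1 5 -6
2 -2 0
2 4 -6
3 -2 -1
3 3 -6
4 -2 -2
4 -1 -3
4 0 -4
4 1 -5
4 2 -6

Derivation:
Walk ring at distance 4 from (0, 2, -2):
Start at center + D4*4 = (-4, 2, 2)
  hex 0: (-4, 2, 2)
  hex 1: (-3, 1, 2)
  hex 2: (-2, 0, 2)
  hex 3: (-1, -1, 2)
  hex 4: (0, -2, 2)
  hex 5: (1, -2, 1)
  hex 6: (2, -2, 0)
  hex 7: (3, -2, -1)
  hex 8: (4, -2, -2)
  hex 9: (4, -1, -3)
  hex 10: (4, 0, -4)
  hex 11: (4, 1, -5)
  hex 12: (4, 2, -6)
  hex 13: (3, 3, -6)
  hex 14: (2, 4, -6)
  hex 15: (1, 5, -6)
  hex 16: (0, 6, -6)
  hex 17: (-1, 6, -5)
  hex 18: (-2, 6, -4)
  hex 19: (-3, 6, -3)
  hex 20: (-4, 6, -2)
  hex 21: (-4, 5, -1)
  hex 22: (-4, 4, 0)
  hex 23: (-4, 3, 1)
Sorted: 24 hexes.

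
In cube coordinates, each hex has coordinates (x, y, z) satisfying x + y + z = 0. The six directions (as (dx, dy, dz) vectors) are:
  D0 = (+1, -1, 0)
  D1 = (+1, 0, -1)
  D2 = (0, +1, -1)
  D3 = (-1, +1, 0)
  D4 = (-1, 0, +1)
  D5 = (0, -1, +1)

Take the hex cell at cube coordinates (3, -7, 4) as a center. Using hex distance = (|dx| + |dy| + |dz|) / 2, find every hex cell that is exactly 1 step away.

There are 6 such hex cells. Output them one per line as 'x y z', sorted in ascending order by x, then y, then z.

Walk ring at distance 1 from (3, -7, 4):
Start at center + D4*1 = (2, -7, 5)
  hex 0: (2, -7, 5)
  hex 1: (3, -8, 5)
  hex 2: (4, -8, 4)
  hex 3: (4, -7, 3)
  hex 4: (3, -6, 3)
  hex 5: (2, -6, 4)
Sorted: 6 hexes.

Answer: 2 -7 5
2 -6 4
3 -8 5
3 -6 3
4 -8 4
4 -7 3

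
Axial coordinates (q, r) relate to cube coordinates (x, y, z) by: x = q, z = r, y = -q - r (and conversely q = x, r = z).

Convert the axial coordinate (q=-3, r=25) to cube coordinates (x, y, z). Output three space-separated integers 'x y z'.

Answer: -3 -22 25

Derivation:
x = q = -3
z = r = 25
y = -x - z = -(-3) - (25) = -22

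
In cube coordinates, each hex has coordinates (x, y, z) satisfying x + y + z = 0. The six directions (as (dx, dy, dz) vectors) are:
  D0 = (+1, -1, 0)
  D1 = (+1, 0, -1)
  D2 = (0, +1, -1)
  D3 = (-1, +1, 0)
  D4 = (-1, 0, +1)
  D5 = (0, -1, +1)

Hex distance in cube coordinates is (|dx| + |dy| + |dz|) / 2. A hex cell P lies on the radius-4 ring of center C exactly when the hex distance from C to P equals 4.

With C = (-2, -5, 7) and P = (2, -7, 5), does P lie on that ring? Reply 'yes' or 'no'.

Answer: yes

Derivation:
|px - cx| = |2 - (-2)| = 4
|py - cy| = |-7 - (-5)| = 2
|pz - cz| = |5 - 7| = 2
distance = (4+2+2)/2 = 8/2 = 4
radius = 4; distance == radius -> yes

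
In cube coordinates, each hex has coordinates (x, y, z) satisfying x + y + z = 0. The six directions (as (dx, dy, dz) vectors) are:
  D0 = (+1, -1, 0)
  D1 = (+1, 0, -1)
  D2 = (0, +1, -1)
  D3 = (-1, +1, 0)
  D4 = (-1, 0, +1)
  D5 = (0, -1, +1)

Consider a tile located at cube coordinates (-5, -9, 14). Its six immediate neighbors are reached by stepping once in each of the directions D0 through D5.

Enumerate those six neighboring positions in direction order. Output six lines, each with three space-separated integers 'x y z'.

Center: (-5, -9, 14). Add each direction:
  D0: (-5, -9, 14) + (1, -1, 0) = (-4, -10, 14)
  D1: (-5, -9, 14) + (1, 0, -1) = (-4, -9, 13)
  D2: (-5, -9, 14) + (0, 1, -1) = (-5, -8, 13)
  D3: (-5, -9, 14) + (-1, 1, 0) = (-6, -8, 14)
  D4: (-5, -9, 14) + (-1, 0, 1) = (-6, -9, 15)
  D5: (-5, -9, 14) + (0, -1, 1) = (-5, -10, 15)

Answer: -4 -10 14
-4 -9 13
-5 -8 13
-6 -8 14
-6 -9 15
-5 -10 15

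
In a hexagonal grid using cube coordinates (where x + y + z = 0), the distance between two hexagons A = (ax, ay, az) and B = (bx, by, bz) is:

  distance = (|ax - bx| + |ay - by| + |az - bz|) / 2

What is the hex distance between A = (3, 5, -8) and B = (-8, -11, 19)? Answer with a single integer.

|ax - bx| = |3 - (-8)| = 11
|ay - by| = |5 - (-11)| = 16
|az - bz| = |-8 - 19| = 27
distance = (11 + 16 + 27) / 2 = 54 / 2 = 27

Answer: 27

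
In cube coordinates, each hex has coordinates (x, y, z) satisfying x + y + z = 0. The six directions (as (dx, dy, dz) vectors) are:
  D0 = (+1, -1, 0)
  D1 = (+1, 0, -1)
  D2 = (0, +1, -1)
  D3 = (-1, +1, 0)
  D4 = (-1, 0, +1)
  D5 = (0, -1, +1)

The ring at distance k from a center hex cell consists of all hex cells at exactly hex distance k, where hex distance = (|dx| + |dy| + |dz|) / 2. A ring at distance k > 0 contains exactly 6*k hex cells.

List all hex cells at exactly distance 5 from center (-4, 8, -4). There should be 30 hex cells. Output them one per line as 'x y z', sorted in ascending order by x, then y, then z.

Answer: -9 8 1
-9 9 0
-9 10 -1
-9 11 -2
-9 12 -3
-9 13 -4
-8 7 1
-8 13 -5
-7 6 1
-7 13 -6
-6 5 1
-6 13 -7
-5 4 1
-5 13 -8
-4 3 1
-4 13 -9
-3 3 0
-3 12 -9
-2 3 -1
-2 11 -9
-1 3 -2
-1 10 -9
0 3 -3
0 9 -9
1 3 -4
1 4 -5
1 5 -6
1 6 -7
1 7 -8
1 8 -9

Derivation:
Walk ring at distance 5 from (-4, 8, -4):
Start at center + D4*5 = (-9, 8, 1)
  hex 0: (-9, 8, 1)
  hex 1: (-8, 7, 1)
  hex 2: (-7, 6, 1)
  hex 3: (-6, 5, 1)
  hex 4: (-5, 4, 1)
  hex 5: (-4, 3, 1)
  hex 6: (-3, 3, 0)
  hex 7: (-2, 3, -1)
  hex 8: (-1, 3, -2)
  hex 9: (0, 3, -3)
  hex 10: (1, 3, -4)
  hex 11: (1, 4, -5)
  hex 12: (1, 5, -6)
  hex 13: (1, 6, -7)
  hex 14: (1, 7, -8)
  hex 15: (1, 8, -9)
  hex 16: (0, 9, -9)
  hex 17: (-1, 10, -9)
  hex 18: (-2, 11, -9)
  hex 19: (-3, 12, -9)
  hex 20: (-4, 13, -9)
  hex 21: (-5, 13, -8)
  hex 22: (-6, 13, -7)
  hex 23: (-7, 13, -6)
  hex 24: (-8, 13, -5)
  hex 25: (-9, 13, -4)
  hex 26: (-9, 12, -3)
  hex 27: (-9, 11, -2)
  hex 28: (-9, 10, -1)
  hex 29: (-9, 9, 0)
Sorted: 30 hexes.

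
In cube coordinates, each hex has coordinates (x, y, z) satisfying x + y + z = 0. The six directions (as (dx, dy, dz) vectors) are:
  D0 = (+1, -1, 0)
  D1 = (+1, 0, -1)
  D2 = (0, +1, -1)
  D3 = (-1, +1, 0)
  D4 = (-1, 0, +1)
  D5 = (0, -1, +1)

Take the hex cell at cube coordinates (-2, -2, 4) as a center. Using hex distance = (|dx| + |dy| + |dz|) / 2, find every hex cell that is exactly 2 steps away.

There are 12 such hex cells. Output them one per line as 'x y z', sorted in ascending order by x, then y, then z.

Answer: -4 -2 6
-4 -1 5
-4 0 4
-3 -3 6
-3 0 3
-2 -4 6
-2 0 2
-1 -4 5
-1 -1 2
0 -4 4
0 -3 3
0 -2 2

Derivation:
Walk ring at distance 2 from (-2, -2, 4):
Start at center + D4*2 = (-4, -2, 6)
  hex 0: (-4, -2, 6)
  hex 1: (-3, -3, 6)
  hex 2: (-2, -4, 6)
  hex 3: (-1, -4, 5)
  hex 4: (0, -4, 4)
  hex 5: (0, -3, 3)
  hex 6: (0, -2, 2)
  hex 7: (-1, -1, 2)
  hex 8: (-2, 0, 2)
  hex 9: (-3, 0, 3)
  hex 10: (-4, 0, 4)
  hex 11: (-4, -1, 5)
Sorted: 12 hexes.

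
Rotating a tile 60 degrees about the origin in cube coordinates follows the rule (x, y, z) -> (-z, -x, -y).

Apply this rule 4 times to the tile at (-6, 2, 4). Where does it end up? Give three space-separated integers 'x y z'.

Answer: 4 -6 2

Derivation:
Start: (-6, 2, 4)
Step 1: (-6, 2, 4) -> (-(4), -(-6), -(2)) = (-4, 6, -2)
Step 2: (-4, 6, -2) -> (-(-2), -(-4), -(6)) = (2, 4, -6)
Step 3: (2, 4, -6) -> (-(-6), -(2), -(4)) = (6, -2, -4)
Step 4: (6, -2, -4) -> (-(-4), -(6), -(-2)) = (4, -6, 2)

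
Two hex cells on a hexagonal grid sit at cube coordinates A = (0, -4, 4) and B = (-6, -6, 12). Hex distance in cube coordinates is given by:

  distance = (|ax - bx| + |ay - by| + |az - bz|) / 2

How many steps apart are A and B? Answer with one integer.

Answer: 8

Derivation:
|ax - bx| = |0 - (-6)| = 6
|ay - by| = |-4 - (-6)| = 2
|az - bz| = |4 - 12| = 8
distance = (6 + 2 + 8) / 2 = 16 / 2 = 8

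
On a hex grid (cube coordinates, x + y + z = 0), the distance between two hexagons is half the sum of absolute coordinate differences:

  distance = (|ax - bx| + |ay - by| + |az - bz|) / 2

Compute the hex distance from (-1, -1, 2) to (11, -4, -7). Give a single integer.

|ax - bx| = |-1 - 11| = 12
|ay - by| = |-1 - (-4)| = 3
|az - bz| = |2 - (-7)| = 9
distance = (12 + 3 + 9) / 2 = 24 / 2 = 12

Answer: 12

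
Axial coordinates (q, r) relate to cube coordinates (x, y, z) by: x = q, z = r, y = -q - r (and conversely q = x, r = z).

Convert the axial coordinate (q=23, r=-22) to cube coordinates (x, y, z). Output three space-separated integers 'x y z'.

Answer: 23 -1 -22

Derivation:
x = q = 23
z = r = -22
y = -x - z = -(23) - (-22) = -1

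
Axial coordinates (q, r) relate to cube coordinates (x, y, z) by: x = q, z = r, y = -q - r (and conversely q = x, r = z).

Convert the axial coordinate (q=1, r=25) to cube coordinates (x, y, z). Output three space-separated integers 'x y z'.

x = q = 1
z = r = 25
y = -x - z = -(1) - (25) = -26

Answer: 1 -26 25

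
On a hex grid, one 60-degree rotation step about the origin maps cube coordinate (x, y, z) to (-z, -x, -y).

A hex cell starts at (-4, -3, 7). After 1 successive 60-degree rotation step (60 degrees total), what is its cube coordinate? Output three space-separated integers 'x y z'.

Answer: -7 4 3

Derivation:
Start: (-4, -3, 7)
Step 1: (-4, -3, 7) -> (-(7), -(-4), -(-3)) = (-7, 4, 3)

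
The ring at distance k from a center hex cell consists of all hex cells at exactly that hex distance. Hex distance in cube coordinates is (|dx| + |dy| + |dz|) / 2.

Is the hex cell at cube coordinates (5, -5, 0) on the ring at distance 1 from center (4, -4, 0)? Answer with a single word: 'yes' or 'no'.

Answer: yes

Derivation:
|px - cx| = |5 - 4| = 1
|py - cy| = |-5 - (-4)| = 1
|pz - cz| = |0 - 0| = 0
distance = (1+1+0)/2 = 2/2 = 1
radius = 1; distance == radius -> yes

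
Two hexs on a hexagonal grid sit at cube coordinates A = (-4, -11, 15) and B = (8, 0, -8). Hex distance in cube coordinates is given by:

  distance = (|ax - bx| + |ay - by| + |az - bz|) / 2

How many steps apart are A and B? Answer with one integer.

|ax - bx| = |-4 - 8| = 12
|ay - by| = |-11 - 0| = 11
|az - bz| = |15 - (-8)| = 23
distance = (12 + 11 + 23) / 2 = 46 / 2 = 23

Answer: 23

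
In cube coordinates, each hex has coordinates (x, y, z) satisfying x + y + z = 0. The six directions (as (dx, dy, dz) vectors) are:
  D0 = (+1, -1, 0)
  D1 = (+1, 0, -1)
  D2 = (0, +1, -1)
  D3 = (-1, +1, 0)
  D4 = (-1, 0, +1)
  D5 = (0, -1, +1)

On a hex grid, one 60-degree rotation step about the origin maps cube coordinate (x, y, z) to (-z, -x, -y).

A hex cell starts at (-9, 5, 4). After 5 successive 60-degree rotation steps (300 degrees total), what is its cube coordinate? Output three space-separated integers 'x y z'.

Answer: -5 -4 9

Derivation:
Start: (-9, 5, 4)
Step 1: (-9, 5, 4) -> (-(4), -(-9), -(5)) = (-4, 9, -5)
Step 2: (-4, 9, -5) -> (-(-5), -(-4), -(9)) = (5, 4, -9)
Step 3: (5, 4, -9) -> (-(-9), -(5), -(4)) = (9, -5, -4)
Step 4: (9, -5, -4) -> (-(-4), -(9), -(-5)) = (4, -9, 5)
Step 5: (4, -9, 5) -> (-(5), -(4), -(-9)) = (-5, -4, 9)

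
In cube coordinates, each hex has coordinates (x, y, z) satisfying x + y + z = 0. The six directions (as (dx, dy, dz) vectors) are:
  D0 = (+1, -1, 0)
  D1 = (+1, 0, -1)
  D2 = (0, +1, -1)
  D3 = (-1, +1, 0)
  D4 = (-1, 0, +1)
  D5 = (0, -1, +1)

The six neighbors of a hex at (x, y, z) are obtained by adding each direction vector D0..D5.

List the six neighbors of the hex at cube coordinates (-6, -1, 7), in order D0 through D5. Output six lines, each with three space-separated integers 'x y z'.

Answer: -5 -2 7
-5 -1 6
-6 0 6
-7 0 7
-7 -1 8
-6 -2 8

Derivation:
Center: (-6, -1, 7). Add each direction:
  D0: (-6, -1, 7) + (1, -1, 0) = (-5, -2, 7)
  D1: (-6, -1, 7) + (1, 0, -1) = (-5, -1, 6)
  D2: (-6, -1, 7) + (0, 1, -1) = (-6, 0, 6)
  D3: (-6, -1, 7) + (-1, 1, 0) = (-7, 0, 7)
  D4: (-6, -1, 7) + (-1, 0, 1) = (-7, -1, 8)
  D5: (-6, -1, 7) + (0, -1, 1) = (-6, -2, 8)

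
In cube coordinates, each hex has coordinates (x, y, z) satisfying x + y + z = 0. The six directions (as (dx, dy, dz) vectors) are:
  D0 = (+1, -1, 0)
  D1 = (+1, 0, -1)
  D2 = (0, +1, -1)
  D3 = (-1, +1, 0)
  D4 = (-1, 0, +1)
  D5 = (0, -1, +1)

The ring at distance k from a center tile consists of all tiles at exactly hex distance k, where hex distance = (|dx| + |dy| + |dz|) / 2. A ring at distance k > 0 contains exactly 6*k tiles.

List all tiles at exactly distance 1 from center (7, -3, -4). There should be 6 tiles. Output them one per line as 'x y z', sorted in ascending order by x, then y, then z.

Walk ring at distance 1 from (7, -3, -4):
Start at center + D4*1 = (6, -3, -3)
  hex 0: (6, -3, -3)
  hex 1: (7, -4, -3)
  hex 2: (8, -4, -4)
  hex 3: (8, -3, -5)
  hex 4: (7, -2, -5)
  hex 5: (6, -2, -4)
Sorted: 6 hexes.

Answer: 6 -3 -3
6 -2 -4
7 -4 -3
7 -2 -5
8 -4 -4
8 -3 -5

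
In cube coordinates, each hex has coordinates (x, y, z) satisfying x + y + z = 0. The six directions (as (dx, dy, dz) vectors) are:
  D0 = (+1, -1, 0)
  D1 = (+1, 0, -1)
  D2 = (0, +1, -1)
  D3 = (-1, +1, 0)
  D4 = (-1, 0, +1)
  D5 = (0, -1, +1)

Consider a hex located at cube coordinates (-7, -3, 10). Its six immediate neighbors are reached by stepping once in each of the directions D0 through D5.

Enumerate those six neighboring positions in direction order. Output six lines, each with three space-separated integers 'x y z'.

Answer: -6 -4 10
-6 -3 9
-7 -2 9
-8 -2 10
-8 -3 11
-7 -4 11

Derivation:
Center: (-7, -3, 10). Add each direction:
  D0: (-7, -3, 10) + (1, -1, 0) = (-6, -4, 10)
  D1: (-7, -3, 10) + (1, 0, -1) = (-6, -3, 9)
  D2: (-7, -3, 10) + (0, 1, -1) = (-7, -2, 9)
  D3: (-7, -3, 10) + (-1, 1, 0) = (-8, -2, 10)
  D4: (-7, -3, 10) + (-1, 0, 1) = (-8, -3, 11)
  D5: (-7, -3, 10) + (0, -1, 1) = (-7, -4, 11)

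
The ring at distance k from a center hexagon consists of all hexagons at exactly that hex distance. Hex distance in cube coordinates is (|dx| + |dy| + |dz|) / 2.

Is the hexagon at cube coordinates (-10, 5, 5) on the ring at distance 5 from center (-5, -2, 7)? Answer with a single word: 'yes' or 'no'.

|px - cx| = |-10 - (-5)| = 5
|py - cy| = |5 - (-2)| = 7
|pz - cz| = |5 - 7| = 2
distance = (5+7+2)/2 = 14/2 = 7
radius = 5; distance != radius -> no

Answer: no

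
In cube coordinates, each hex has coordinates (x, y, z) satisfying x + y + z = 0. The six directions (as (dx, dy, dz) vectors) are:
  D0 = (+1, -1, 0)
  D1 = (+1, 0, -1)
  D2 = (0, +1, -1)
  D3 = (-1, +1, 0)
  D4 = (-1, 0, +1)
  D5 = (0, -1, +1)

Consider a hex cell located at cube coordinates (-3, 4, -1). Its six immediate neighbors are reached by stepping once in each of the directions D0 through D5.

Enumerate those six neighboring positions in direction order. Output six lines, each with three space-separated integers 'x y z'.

Center: (-3, 4, -1). Add each direction:
  D0: (-3, 4, -1) + (1, -1, 0) = (-2, 3, -1)
  D1: (-3, 4, -1) + (1, 0, -1) = (-2, 4, -2)
  D2: (-3, 4, -1) + (0, 1, -1) = (-3, 5, -2)
  D3: (-3, 4, -1) + (-1, 1, 0) = (-4, 5, -1)
  D4: (-3, 4, -1) + (-1, 0, 1) = (-4, 4, 0)
  D5: (-3, 4, -1) + (0, -1, 1) = (-3, 3, 0)

Answer: -2 3 -1
-2 4 -2
-3 5 -2
-4 5 -1
-4 4 0
-3 3 0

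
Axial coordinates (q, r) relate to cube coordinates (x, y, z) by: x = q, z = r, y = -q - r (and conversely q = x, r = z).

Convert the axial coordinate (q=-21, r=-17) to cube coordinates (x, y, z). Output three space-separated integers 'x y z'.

x = q = -21
z = r = -17
y = -x - z = -(-21) - (-17) = 38

Answer: -21 38 -17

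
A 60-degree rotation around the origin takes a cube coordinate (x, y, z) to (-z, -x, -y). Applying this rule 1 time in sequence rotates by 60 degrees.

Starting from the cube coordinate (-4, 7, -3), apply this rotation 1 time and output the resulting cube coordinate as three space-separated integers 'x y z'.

Answer: 3 4 -7

Derivation:
Start: (-4, 7, -3)
Step 1: (-4, 7, -3) -> (-(-3), -(-4), -(7)) = (3, 4, -7)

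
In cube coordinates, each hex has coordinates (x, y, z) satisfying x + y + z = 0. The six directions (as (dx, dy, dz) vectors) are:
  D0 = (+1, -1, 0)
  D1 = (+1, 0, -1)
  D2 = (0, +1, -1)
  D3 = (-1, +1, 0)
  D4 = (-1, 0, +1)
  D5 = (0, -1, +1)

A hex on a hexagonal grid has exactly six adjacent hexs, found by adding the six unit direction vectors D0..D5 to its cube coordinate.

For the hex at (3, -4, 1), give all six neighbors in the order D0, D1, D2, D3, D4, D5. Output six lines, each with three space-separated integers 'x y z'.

Center: (3, -4, 1). Add each direction:
  D0: (3, -4, 1) + (1, -1, 0) = (4, -5, 1)
  D1: (3, -4, 1) + (1, 0, -1) = (4, -4, 0)
  D2: (3, -4, 1) + (0, 1, -1) = (3, -3, 0)
  D3: (3, -4, 1) + (-1, 1, 0) = (2, -3, 1)
  D4: (3, -4, 1) + (-1, 0, 1) = (2, -4, 2)
  D5: (3, -4, 1) + (0, -1, 1) = (3, -5, 2)

Answer: 4 -5 1
4 -4 0
3 -3 0
2 -3 1
2 -4 2
3 -5 2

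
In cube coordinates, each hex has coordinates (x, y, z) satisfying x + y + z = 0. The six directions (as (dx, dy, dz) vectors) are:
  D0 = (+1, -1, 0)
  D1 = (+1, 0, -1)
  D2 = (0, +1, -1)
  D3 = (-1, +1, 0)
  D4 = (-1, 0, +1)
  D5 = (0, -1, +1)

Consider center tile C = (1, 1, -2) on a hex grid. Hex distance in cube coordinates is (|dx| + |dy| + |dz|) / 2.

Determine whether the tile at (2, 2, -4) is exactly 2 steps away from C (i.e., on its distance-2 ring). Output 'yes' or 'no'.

Answer: yes

Derivation:
|px - cx| = |2 - 1| = 1
|py - cy| = |2 - 1| = 1
|pz - cz| = |-4 - (-2)| = 2
distance = (1+1+2)/2 = 4/2 = 2
radius = 2; distance == radius -> yes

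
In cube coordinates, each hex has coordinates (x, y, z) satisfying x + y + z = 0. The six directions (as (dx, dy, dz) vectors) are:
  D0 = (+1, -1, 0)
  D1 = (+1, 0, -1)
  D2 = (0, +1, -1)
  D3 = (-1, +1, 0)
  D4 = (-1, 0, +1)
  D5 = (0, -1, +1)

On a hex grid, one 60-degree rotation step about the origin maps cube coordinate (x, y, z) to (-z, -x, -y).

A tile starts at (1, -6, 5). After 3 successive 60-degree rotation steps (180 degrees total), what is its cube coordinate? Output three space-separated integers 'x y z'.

Answer: -1 6 -5

Derivation:
Start: (1, -6, 5)
Step 1: (1, -6, 5) -> (-(5), -(1), -(-6)) = (-5, -1, 6)
Step 2: (-5, -1, 6) -> (-(6), -(-5), -(-1)) = (-6, 5, 1)
Step 3: (-6, 5, 1) -> (-(1), -(-6), -(5)) = (-1, 6, -5)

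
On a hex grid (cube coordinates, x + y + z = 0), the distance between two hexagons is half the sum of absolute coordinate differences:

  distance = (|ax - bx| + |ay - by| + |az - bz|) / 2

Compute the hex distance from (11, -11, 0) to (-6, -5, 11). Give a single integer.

|ax - bx| = |11 - (-6)| = 17
|ay - by| = |-11 - (-5)| = 6
|az - bz| = |0 - 11| = 11
distance = (17 + 6 + 11) / 2 = 34 / 2 = 17

Answer: 17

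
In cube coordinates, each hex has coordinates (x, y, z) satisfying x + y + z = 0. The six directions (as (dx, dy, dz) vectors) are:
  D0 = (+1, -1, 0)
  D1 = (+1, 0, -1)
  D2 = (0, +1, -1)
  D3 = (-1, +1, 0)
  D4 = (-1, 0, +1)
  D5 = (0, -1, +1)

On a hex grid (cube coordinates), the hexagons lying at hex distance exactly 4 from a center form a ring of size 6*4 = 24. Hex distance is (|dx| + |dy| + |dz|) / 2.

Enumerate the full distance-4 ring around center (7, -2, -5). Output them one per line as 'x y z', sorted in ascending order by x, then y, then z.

Answer: 3 -2 -1
3 -1 -2
3 0 -3
3 1 -4
3 2 -5
4 -3 -1
4 2 -6
5 -4 -1
5 2 -7
6 -5 -1
6 2 -8
7 -6 -1
7 2 -9
8 -6 -2
8 1 -9
9 -6 -3
9 0 -9
10 -6 -4
10 -1 -9
11 -6 -5
11 -5 -6
11 -4 -7
11 -3 -8
11 -2 -9

Derivation:
Walk ring at distance 4 from (7, -2, -5):
Start at center + D4*4 = (3, -2, -1)
  hex 0: (3, -2, -1)
  hex 1: (4, -3, -1)
  hex 2: (5, -4, -1)
  hex 3: (6, -5, -1)
  hex 4: (7, -6, -1)
  hex 5: (8, -6, -2)
  hex 6: (9, -6, -3)
  hex 7: (10, -6, -4)
  hex 8: (11, -6, -5)
  hex 9: (11, -5, -6)
  hex 10: (11, -4, -7)
  hex 11: (11, -3, -8)
  hex 12: (11, -2, -9)
  hex 13: (10, -1, -9)
  hex 14: (9, 0, -9)
  hex 15: (8, 1, -9)
  hex 16: (7, 2, -9)
  hex 17: (6, 2, -8)
  hex 18: (5, 2, -7)
  hex 19: (4, 2, -6)
  hex 20: (3, 2, -5)
  hex 21: (3, 1, -4)
  hex 22: (3, 0, -3)
  hex 23: (3, -1, -2)
Sorted: 24 hexes.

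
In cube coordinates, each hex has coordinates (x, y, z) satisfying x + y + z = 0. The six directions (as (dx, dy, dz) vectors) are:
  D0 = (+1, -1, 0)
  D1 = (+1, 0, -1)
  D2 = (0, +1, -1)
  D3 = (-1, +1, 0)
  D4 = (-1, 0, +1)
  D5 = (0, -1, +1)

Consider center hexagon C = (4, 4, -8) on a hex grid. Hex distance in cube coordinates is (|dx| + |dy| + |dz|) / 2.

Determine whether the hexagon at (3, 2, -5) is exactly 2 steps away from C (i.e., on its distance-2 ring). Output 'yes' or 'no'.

Answer: no

Derivation:
|px - cx| = |3 - 4| = 1
|py - cy| = |2 - 4| = 2
|pz - cz| = |-5 - (-8)| = 3
distance = (1+2+3)/2 = 6/2 = 3
radius = 2; distance != radius -> no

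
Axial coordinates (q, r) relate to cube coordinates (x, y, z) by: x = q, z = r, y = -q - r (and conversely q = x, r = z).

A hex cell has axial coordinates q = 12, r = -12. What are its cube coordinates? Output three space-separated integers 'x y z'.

x = q = 12
z = r = -12
y = -x - z = -(12) - (-12) = 0

Answer: 12 0 -12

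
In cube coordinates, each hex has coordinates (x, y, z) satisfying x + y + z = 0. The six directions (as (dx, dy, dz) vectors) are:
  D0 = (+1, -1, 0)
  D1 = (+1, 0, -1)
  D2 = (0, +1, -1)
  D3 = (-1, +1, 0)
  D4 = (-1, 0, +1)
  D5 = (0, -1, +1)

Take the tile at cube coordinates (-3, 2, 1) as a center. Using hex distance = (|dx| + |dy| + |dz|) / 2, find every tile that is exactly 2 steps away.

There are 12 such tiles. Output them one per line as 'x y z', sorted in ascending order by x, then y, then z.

Answer: -5 2 3
-5 3 2
-5 4 1
-4 1 3
-4 4 0
-3 0 3
-3 4 -1
-2 0 2
-2 3 -1
-1 0 1
-1 1 0
-1 2 -1

Derivation:
Walk ring at distance 2 from (-3, 2, 1):
Start at center + D4*2 = (-5, 2, 3)
  hex 0: (-5, 2, 3)
  hex 1: (-4, 1, 3)
  hex 2: (-3, 0, 3)
  hex 3: (-2, 0, 2)
  hex 4: (-1, 0, 1)
  hex 5: (-1, 1, 0)
  hex 6: (-1, 2, -1)
  hex 7: (-2, 3, -1)
  hex 8: (-3, 4, -1)
  hex 9: (-4, 4, 0)
  hex 10: (-5, 4, 1)
  hex 11: (-5, 3, 2)
Sorted: 12 hexes.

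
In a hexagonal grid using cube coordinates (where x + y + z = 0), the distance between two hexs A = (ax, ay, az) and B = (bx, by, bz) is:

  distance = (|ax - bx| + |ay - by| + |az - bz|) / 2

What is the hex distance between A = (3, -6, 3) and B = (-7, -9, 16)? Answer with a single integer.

|ax - bx| = |3 - (-7)| = 10
|ay - by| = |-6 - (-9)| = 3
|az - bz| = |3 - 16| = 13
distance = (10 + 3 + 13) / 2 = 26 / 2 = 13

Answer: 13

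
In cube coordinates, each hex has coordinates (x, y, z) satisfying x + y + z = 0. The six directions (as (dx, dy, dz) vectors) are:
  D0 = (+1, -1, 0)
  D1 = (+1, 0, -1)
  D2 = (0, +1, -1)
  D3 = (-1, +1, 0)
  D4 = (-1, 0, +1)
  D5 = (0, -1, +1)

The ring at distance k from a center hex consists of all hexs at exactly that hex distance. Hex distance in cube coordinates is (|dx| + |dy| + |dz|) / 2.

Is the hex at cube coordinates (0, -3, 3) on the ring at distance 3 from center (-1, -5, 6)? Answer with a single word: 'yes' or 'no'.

|px - cx| = |0 - (-1)| = 1
|py - cy| = |-3 - (-5)| = 2
|pz - cz| = |3 - 6| = 3
distance = (1+2+3)/2 = 6/2 = 3
radius = 3; distance == radius -> yes

Answer: yes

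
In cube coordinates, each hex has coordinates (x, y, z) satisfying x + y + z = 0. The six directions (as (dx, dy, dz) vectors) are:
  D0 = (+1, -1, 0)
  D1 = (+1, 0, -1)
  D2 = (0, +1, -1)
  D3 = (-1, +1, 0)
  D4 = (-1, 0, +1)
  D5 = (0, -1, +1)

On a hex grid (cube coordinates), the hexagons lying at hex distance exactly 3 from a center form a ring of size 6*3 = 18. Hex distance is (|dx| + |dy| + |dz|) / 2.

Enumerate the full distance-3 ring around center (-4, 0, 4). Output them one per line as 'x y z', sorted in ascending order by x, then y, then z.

Walk ring at distance 3 from (-4, 0, 4):
Start at center + D4*3 = (-7, 0, 7)
  hex 0: (-7, 0, 7)
  hex 1: (-6, -1, 7)
  hex 2: (-5, -2, 7)
  hex 3: (-4, -3, 7)
  hex 4: (-3, -3, 6)
  hex 5: (-2, -3, 5)
  hex 6: (-1, -3, 4)
  hex 7: (-1, -2, 3)
  hex 8: (-1, -1, 2)
  hex 9: (-1, 0, 1)
  hex 10: (-2, 1, 1)
  hex 11: (-3, 2, 1)
  hex 12: (-4, 3, 1)
  hex 13: (-5, 3, 2)
  hex 14: (-6, 3, 3)
  hex 15: (-7, 3, 4)
  hex 16: (-7, 2, 5)
  hex 17: (-7, 1, 6)
Sorted: 18 hexes.

Answer: -7 0 7
-7 1 6
-7 2 5
-7 3 4
-6 -1 7
-6 3 3
-5 -2 7
-5 3 2
-4 -3 7
-4 3 1
-3 -3 6
-3 2 1
-2 -3 5
-2 1 1
-1 -3 4
-1 -2 3
-1 -1 2
-1 0 1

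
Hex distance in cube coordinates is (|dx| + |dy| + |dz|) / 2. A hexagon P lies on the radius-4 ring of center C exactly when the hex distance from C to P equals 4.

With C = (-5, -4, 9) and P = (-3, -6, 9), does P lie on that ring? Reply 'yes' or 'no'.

Answer: no

Derivation:
|px - cx| = |-3 - (-5)| = 2
|py - cy| = |-6 - (-4)| = 2
|pz - cz| = |9 - 9| = 0
distance = (2+2+0)/2 = 4/2 = 2
radius = 4; distance != radius -> no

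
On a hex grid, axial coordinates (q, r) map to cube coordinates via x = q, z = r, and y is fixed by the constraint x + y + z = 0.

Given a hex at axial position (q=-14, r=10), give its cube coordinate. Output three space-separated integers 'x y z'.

x = q = -14
z = r = 10
y = -x - z = -(-14) - (10) = 4

Answer: -14 4 10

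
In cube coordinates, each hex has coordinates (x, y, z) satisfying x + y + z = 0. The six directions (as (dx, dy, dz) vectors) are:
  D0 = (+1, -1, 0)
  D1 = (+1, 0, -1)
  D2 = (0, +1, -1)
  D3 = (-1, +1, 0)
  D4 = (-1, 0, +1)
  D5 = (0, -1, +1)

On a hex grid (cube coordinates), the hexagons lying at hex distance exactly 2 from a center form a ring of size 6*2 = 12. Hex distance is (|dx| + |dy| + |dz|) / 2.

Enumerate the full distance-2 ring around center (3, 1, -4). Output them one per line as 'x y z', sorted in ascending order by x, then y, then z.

Walk ring at distance 2 from (3, 1, -4):
Start at center + D4*2 = (1, 1, -2)
  hex 0: (1, 1, -2)
  hex 1: (2, 0, -2)
  hex 2: (3, -1, -2)
  hex 3: (4, -1, -3)
  hex 4: (5, -1, -4)
  hex 5: (5, 0, -5)
  hex 6: (5, 1, -6)
  hex 7: (4, 2, -6)
  hex 8: (3, 3, -6)
  hex 9: (2, 3, -5)
  hex 10: (1, 3, -4)
  hex 11: (1, 2, -3)
Sorted: 12 hexes.

Answer: 1 1 -2
1 2 -3
1 3 -4
2 0 -2
2 3 -5
3 -1 -2
3 3 -6
4 -1 -3
4 2 -6
5 -1 -4
5 0 -5
5 1 -6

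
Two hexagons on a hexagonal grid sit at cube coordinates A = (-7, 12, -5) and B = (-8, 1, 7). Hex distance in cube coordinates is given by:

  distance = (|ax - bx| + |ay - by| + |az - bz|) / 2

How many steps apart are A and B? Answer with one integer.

Answer: 12

Derivation:
|ax - bx| = |-7 - (-8)| = 1
|ay - by| = |12 - 1| = 11
|az - bz| = |-5 - 7| = 12
distance = (1 + 11 + 12) / 2 = 24 / 2 = 12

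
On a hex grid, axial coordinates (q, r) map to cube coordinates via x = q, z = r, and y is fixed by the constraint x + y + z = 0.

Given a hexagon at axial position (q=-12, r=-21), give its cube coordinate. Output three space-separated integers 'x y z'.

x = q = -12
z = r = -21
y = -x - z = -(-12) - (-21) = 33

Answer: -12 33 -21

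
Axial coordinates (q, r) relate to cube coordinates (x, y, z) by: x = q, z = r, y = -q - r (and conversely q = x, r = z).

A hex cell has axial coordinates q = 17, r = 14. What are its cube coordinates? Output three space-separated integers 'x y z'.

x = q = 17
z = r = 14
y = -x - z = -(17) - (14) = -31

Answer: 17 -31 14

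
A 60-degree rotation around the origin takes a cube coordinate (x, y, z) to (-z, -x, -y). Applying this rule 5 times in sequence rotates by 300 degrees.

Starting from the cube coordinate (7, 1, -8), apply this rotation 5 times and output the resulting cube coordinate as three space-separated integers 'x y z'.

Start: (7, 1, -8)
Step 1: (7, 1, -8) -> (-(-8), -(7), -(1)) = (8, -7, -1)
Step 2: (8, -7, -1) -> (-(-1), -(8), -(-7)) = (1, -8, 7)
Step 3: (1, -8, 7) -> (-(7), -(1), -(-8)) = (-7, -1, 8)
Step 4: (-7, -1, 8) -> (-(8), -(-7), -(-1)) = (-8, 7, 1)
Step 5: (-8, 7, 1) -> (-(1), -(-8), -(7)) = (-1, 8, -7)

Answer: -1 8 -7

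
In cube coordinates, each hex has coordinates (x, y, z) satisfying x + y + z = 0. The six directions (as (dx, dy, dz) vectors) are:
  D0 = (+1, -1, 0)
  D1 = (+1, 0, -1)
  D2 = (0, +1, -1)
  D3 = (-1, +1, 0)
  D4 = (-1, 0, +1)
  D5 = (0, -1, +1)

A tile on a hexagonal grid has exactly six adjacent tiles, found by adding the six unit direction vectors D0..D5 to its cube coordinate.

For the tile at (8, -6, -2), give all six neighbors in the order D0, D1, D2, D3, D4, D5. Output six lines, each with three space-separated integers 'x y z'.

Answer: 9 -7 -2
9 -6 -3
8 -5 -3
7 -5 -2
7 -6 -1
8 -7 -1

Derivation:
Center: (8, -6, -2). Add each direction:
  D0: (8, -6, -2) + (1, -1, 0) = (9, -7, -2)
  D1: (8, -6, -2) + (1, 0, -1) = (9, -6, -3)
  D2: (8, -6, -2) + (0, 1, -1) = (8, -5, -3)
  D3: (8, -6, -2) + (-1, 1, 0) = (7, -5, -2)
  D4: (8, -6, -2) + (-1, 0, 1) = (7, -6, -1)
  D5: (8, -6, -2) + (0, -1, 1) = (8, -7, -1)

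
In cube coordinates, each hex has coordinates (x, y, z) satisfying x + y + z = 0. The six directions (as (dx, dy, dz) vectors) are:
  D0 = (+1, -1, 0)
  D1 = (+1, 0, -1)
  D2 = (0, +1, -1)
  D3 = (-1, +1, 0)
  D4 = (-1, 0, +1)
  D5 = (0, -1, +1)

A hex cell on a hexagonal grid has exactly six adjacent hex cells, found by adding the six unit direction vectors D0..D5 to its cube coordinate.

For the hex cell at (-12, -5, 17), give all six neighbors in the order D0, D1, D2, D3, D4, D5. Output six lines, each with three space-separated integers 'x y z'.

Center: (-12, -5, 17). Add each direction:
  D0: (-12, -5, 17) + (1, -1, 0) = (-11, -6, 17)
  D1: (-12, -5, 17) + (1, 0, -1) = (-11, -5, 16)
  D2: (-12, -5, 17) + (0, 1, -1) = (-12, -4, 16)
  D3: (-12, -5, 17) + (-1, 1, 0) = (-13, -4, 17)
  D4: (-12, -5, 17) + (-1, 0, 1) = (-13, -5, 18)
  D5: (-12, -5, 17) + (0, -1, 1) = (-12, -6, 18)

Answer: -11 -6 17
-11 -5 16
-12 -4 16
-13 -4 17
-13 -5 18
-12 -6 18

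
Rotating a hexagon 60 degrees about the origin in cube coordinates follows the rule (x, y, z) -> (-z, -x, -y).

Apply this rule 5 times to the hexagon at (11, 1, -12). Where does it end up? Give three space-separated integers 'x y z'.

Start: (11, 1, -12)
Step 1: (11, 1, -12) -> (-(-12), -(11), -(1)) = (12, -11, -1)
Step 2: (12, -11, -1) -> (-(-1), -(12), -(-11)) = (1, -12, 11)
Step 3: (1, -12, 11) -> (-(11), -(1), -(-12)) = (-11, -1, 12)
Step 4: (-11, -1, 12) -> (-(12), -(-11), -(-1)) = (-12, 11, 1)
Step 5: (-12, 11, 1) -> (-(1), -(-12), -(11)) = (-1, 12, -11)

Answer: -1 12 -11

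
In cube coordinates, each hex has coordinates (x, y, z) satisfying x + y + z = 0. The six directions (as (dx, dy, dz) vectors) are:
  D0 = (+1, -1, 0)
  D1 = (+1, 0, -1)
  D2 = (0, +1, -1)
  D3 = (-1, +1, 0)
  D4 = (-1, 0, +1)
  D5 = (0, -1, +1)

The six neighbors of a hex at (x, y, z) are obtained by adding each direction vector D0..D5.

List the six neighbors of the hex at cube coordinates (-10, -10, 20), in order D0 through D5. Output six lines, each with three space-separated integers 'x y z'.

Answer: -9 -11 20
-9 -10 19
-10 -9 19
-11 -9 20
-11 -10 21
-10 -11 21

Derivation:
Center: (-10, -10, 20). Add each direction:
  D0: (-10, -10, 20) + (1, -1, 0) = (-9, -11, 20)
  D1: (-10, -10, 20) + (1, 0, -1) = (-9, -10, 19)
  D2: (-10, -10, 20) + (0, 1, -1) = (-10, -9, 19)
  D3: (-10, -10, 20) + (-1, 1, 0) = (-11, -9, 20)
  D4: (-10, -10, 20) + (-1, 0, 1) = (-11, -10, 21)
  D5: (-10, -10, 20) + (0, -1, 1) = (-10, -11, 21)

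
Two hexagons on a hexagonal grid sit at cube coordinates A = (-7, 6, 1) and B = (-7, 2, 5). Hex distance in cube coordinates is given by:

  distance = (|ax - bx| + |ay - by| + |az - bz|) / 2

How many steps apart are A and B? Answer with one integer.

Answer: 4

Derivation:
|ax - bx| = |-7 - (-7)| = 0
|ay - by| = |6 - 2| = 4
|az - bz| = |1 - 5| = 4
distance = (0 + 4 + 4) / 2 = 8 / 2 = 4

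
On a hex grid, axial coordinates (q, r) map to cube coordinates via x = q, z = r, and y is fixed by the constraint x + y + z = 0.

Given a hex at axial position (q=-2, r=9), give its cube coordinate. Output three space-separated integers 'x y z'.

x = q = -2
z = r = 9
y = -x - z = -(-2) - (9) = -7

Answer: -2 -7 9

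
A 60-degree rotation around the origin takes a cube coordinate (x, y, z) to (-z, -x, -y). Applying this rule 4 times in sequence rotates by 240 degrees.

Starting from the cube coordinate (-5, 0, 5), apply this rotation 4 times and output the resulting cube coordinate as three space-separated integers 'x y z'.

Answer: 5 -5 0

Derivation:
Start: (-5, 0, 5)
Step 1: (-5, 0, 5) -> (-(5), -(-5), -(0)) = (-5, 5, 0)
Step 2: (-5, 5, 0) -> (-(0), -(-5), -(5)) = (0, 5, -5)
Step 3: (0, 5, -5) -> (-(-5), -(0), -(5)) = (5, 0, -5)
Step 4: (5, 0, -5) -> (-(-5), -(5), -(0)) = (5, -5, 0)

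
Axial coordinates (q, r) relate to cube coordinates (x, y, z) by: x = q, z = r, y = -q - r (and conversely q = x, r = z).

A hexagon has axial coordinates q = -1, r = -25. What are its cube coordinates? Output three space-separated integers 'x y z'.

x = q = -1
z = r = -25
y = -x - z = -(-1) - (-25) = 26

Answer: -1 26 -25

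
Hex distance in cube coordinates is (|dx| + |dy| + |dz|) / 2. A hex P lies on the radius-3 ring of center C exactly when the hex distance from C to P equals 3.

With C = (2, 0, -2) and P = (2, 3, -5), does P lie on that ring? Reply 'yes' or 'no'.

Answer: yes

Derivation:
|px - cx| = |2 - 2| = 0
|py - cy| = |3 - 0| = 3
|pz - cz| = |-5 - (-2)| = 3
distance = (0+3+3)/2 = 6/2 = 3
radius = 3; distance == radius -> yes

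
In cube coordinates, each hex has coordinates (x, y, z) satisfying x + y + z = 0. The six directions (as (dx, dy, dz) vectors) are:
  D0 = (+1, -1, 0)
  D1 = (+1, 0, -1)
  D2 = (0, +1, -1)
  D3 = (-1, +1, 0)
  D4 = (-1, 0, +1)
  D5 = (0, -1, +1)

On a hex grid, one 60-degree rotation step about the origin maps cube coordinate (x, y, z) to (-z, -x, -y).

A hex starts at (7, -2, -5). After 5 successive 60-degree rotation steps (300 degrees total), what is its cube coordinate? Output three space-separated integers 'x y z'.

Start: (7, -2, -5)
Step 1: (7, -2, -5) -> (-(-5), -(7), -(-2)) = (5, -7, 2)
Step 2: (5, -7, 2) -> (-(2), -(5), -(-7)) = (-2, -5, 7)
Step 3: (-2, -5, 7) -> (-(7), -(-2), -(-5)) = (-7, 2, 5)
Step 4: (-7, 2, 5) -> (-(5), -(-7), -(2)) = (-5, 7, -2)
Step 5: (-5, 7, -2) -> (-(-2), -(-5), -(7)) = (2, 5, -7)

Answer: 2 5 -7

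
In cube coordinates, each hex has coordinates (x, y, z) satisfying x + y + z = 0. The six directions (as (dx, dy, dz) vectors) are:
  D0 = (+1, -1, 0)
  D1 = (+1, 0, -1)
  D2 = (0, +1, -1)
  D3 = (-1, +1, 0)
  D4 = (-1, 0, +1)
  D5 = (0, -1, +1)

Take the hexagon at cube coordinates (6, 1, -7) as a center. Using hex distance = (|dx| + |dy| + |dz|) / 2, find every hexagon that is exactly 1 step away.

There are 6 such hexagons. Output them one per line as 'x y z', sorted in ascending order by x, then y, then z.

Answer: 5 1 -6
5 2 -7
6 0 -6
6 2 -8
7 0 -7
7 1 -8

Derivation:
Walk ring at distance 1 from (6, 1, -7):
Start at center + D4*1 = (5, 1, -6)
  hex 0: (5, 1, -6)
  hex 1: (6, 0, -6)
  hex 2: (7, 0, -7)
  hex 3: (7, 1, -8)
  hex 4: (6, 2, -8)
  hex 5: (5, 2, -7)
Sorted: 6 hexes.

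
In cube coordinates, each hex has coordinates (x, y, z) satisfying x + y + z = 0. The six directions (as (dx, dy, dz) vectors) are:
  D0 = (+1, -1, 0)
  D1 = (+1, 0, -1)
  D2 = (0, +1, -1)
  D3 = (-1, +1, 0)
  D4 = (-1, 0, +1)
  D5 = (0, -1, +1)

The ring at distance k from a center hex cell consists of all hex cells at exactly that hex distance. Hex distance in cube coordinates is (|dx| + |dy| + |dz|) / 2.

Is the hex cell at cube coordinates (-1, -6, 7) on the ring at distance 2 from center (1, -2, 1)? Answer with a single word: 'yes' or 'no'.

Answer: no

Derivation:
|px - cx| = |-1 - 1| = 2
|py - cy| = |-6 - (-2)| = 4
|pz - cz| = |7 - 1| = 6
distance = (2+4+6)/2 = 12/2 = 6
radius = 2; distance != radius -> no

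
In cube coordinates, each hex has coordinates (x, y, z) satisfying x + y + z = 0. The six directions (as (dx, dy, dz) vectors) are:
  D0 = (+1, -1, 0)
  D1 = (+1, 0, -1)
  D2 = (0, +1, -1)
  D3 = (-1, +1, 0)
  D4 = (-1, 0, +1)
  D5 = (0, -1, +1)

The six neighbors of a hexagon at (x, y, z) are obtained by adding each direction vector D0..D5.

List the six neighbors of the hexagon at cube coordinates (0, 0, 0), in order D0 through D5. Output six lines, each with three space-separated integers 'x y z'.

Center: (0, 0, 0). Add each direction:
  D0: (0, 0, 0) + (1, -1, 0) = (1, -1, 0)
  D1: (0, 0, 0) + (1, 0, -1) = (1, 0, -1)
  D2: (0, 0, 0) + (0, 1, -1) = (0, 1, -1)
  D3: (0, 0, 0) + (-1, 1, 0) = (-1, 1, 0)
  D4: (0, 0, 0) + (-1, 0, 1) = (-1, 0, 1)
  D5: (0, 0, 0) + (0, -1, 1) = (0, -1, 1)

Answer: 1 -1 0
1 0 -1
0 1 -1
-1 1 0
-1 0 1
0 -1 1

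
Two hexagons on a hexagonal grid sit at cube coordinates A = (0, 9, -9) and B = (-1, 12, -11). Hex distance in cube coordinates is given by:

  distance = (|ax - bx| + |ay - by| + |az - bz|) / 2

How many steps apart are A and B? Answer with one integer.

|ax - bx| = |0 - (-1)| = 1
|ay - by| = |9 - 12| = 3
|az - bz| = |-9 - (-11)| = 2
distance = (1 + 3 + 2) / 2 = 6 / 2 = 3

Answer: 3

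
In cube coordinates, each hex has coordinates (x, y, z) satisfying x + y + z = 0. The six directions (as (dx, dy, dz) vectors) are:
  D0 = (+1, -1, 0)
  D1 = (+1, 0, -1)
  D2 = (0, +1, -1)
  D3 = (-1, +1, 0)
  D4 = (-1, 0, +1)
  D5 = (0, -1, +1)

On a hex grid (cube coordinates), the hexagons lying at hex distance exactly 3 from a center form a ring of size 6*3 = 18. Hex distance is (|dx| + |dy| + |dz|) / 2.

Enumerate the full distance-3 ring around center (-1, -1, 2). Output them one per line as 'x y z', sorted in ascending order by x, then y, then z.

Answer: -4 -1 5
-4 0 4
-4 1 3
-4 2 2
-3 -2 5
-3 2 1
-2 -3 5
-2 2 0
-1 -4 5
-1 2 -1
0 -4 4
0 1 -1
1 -4 3
1 0 -1
2 -4 2
2 -3 1
2 -2 0
2 -1 -1

Derivation:
Walk ring at distance 3 from (-1, -1, 2):
Start at center + D4*3 = (-4, -1, 5)
  hex 0: (-4, -1, 5)
  hex 1: (-3, -2, 5)
  hex 2: (-2, -3, 5)
  hex 3: (-1, -4, 5)
  hex 4: (0, -4, 4)
  hex 5: (1, -4, 3)
  hex 6: (2, -4, 2)
  hex 7: (2, -3, 1)
  hex 8: (2, -2, 0)
  hex 9: (2, -1, -1)
  hex 10: (1, 0, -1)
  hex 11: (0, 1, -1)
  hex 12: (-1, 2, -1)
  hex 13: (-2, 2, 0)
  hex 14: (-3, 2, 1)
  hex 15: (-4, 2, 2)
  hex 16: (-4, 1, 3)
  hex 17: (-4, 0, 4)
Sorted: 18 hexes.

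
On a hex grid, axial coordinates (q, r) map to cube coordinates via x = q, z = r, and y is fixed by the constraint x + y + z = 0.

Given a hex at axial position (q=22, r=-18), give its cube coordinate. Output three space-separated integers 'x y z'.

x = q = 22
z = r = -18
y = -x - z = -(22) - (-18) = -4

Answer: 22 -4 -18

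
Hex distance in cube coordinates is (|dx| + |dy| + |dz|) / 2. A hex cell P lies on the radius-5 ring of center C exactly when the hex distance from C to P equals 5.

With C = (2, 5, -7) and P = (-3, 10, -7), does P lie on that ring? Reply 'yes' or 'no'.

|px - cx| = |-3 - 2| = 5
|py - cy| = |10 - 5| = 5
|pz - cz| = |-7 - (-7)| = 0
distance = (5+5+0)/2 = 10/2 = 5
radius = 5; distance == radius -> yes

Answer: yes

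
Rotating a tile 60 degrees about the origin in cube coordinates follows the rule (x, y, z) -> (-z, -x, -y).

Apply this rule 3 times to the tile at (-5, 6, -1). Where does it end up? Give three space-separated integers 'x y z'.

Answer: 5 -6 1

Derivation:
Start: (-5, 6, -1)
Step 1: (-5, 6, -1) -> (-(-1), -(-5), -(6)) = (1, 5, -6)
Step 2: (1, 5, -6) -> (-(-6), -(1), -(5)) = (6, -1, -5)
Step 3: (6, -1, -5) -> (-(-5), -(6), -(-1)) = (5, -6, 1)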